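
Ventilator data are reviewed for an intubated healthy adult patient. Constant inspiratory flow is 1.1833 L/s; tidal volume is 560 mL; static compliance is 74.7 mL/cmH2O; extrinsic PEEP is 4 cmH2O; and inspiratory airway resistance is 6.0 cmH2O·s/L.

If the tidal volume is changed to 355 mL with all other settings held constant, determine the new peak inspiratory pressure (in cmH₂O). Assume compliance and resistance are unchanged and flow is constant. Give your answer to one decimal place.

15.9

PIP = Vt/C + R·V̇ + PEEP (constant-flow equation of motion).
Only the elastic term changes: ΔPIP = ΔVt / C = (355 − 560) / 74.7 = -2.744 cmH2O.
Original PIP = 560/74.7 + 6.0×1.1833 + 4 = 18.596 cmH2O; new PIP = 18.596 + (-2.744) = 15.852 cmH2O.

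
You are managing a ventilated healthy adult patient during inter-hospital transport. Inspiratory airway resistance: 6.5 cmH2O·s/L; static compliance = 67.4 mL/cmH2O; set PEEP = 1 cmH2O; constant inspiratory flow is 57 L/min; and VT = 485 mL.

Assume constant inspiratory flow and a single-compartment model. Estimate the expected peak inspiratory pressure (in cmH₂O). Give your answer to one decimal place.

Flow: 57 L/min ÷ 60 = 0.95 L/s.
Equation of motion (constant flow): PIP = Vt/C + R·V̇ + PEEP.
PIP = 485/67.4 + 6.5×0.95 + 1 = 7.196 + 6.175 + 1 = 14.371 cmH2O.

14.4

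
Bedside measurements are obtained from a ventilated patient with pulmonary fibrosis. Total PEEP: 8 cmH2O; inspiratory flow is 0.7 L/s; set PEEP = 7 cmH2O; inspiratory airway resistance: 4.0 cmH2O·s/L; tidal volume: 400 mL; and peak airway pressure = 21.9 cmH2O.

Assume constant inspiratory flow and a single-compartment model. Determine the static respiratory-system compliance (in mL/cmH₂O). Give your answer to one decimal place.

Total PEEP = 8 cmH2O (set 7 + intrinsic 1); this is the baseline alveolar pressure.
Equation of motion (constant flow): PIP = Vt/C + R·V̇ + PEEP.
Vt/C = PIP − R·V̇ − PEEP = 21.9 − 4.0×0.7 − 8 = 21.9 − 2.8 − 8 = 11.1 cmH2O.
C = Vt / 11.1 = 400 / 11.1 = 36.036 mL/cmH2O.

36.0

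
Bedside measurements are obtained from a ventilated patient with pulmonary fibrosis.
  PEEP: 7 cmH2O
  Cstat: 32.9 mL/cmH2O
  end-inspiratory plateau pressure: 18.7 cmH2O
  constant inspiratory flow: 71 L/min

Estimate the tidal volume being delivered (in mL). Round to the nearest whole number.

385

Vt = Cstat × (Pplat − PEEP) = 32.9 × (18.7 − 7) = 32.9 × 11.7 = 384.93 mL.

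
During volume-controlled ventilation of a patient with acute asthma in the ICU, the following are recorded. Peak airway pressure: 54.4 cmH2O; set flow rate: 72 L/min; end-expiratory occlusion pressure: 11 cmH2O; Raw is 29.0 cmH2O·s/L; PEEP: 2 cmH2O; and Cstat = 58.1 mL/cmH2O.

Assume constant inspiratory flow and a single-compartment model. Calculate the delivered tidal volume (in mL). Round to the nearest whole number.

500

Flow: 72 L/min ÷ 60 = 1.2 L/s.
Total PEEP = 11 cmH2O (set 2 + intrinsic 9); this is the baseline alveolar pressure.
Equation of motion (constant flow): PIP = Vt/C + R·V̇ + PEEP.
Vt/C = PIP − R·V̇ − PEEP = 54.4 − 34.8 − 11 = 8.6 cmH2O.
Vt = C × 8.6 = 58.1 × 8.6 = 499.66 mL.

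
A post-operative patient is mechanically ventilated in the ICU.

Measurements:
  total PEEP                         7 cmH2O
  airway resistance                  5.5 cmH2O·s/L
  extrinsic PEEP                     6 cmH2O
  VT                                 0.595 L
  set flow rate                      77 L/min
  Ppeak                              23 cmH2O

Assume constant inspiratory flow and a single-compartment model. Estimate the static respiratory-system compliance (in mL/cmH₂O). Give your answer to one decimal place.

66.5

Flow: 77 L/min ÷ 60 = 1.2833 L/s.
Total PEEP = 7 cmH2O (set 6 + intrinsic 1); this is the baseline alveolar pressure.
Equation of motion (constant flow): PIP = Vt/C + R·V̇ + PEEP.
Vt/C = PIP − R·V̇ − PEEP = 23 − 5.5×1.2833 − 7 = 23 − 7.058 − 7 = 8.942 cmH2O.
C = Vt / 8.942 = 595 / 8.942 = 66.54 mL/cmH2O.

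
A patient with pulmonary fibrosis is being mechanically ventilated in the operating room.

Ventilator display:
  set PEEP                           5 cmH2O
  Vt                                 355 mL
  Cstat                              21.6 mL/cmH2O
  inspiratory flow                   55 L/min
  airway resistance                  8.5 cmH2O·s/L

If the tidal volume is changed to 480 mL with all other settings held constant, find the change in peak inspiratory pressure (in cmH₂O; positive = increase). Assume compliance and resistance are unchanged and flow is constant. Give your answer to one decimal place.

5.8

PIP = Vt/C + R·V̇ + PEEP (constant-flow equation of motion).
Only the elastic term changes: ΔPIP = ΔVt / C = (480 − 355) / 21.6 = 5.787 cmH2O.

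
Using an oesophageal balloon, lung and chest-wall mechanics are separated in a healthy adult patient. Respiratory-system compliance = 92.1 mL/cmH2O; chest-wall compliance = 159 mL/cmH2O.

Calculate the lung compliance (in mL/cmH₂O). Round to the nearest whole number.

219

1/CL = 1/Crs − 1/Ccw.
1/CL = 1/92.1 − 1/159 = 0.004568.
CL = 218.91 mL/cmH2O.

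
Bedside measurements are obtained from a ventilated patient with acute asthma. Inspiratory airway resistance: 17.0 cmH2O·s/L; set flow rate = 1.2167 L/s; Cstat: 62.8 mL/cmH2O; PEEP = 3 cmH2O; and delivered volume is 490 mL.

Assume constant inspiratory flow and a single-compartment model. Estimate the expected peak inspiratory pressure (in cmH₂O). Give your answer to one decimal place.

Equation of motion (constant flow): PIP = Vt/C + R·V̇ + PEEP.
PIP = 490/62.8 + 17.0×1.2167 + 3 = 7.803 + 20.684 + 3 = 31.487 cmH2O.

31.5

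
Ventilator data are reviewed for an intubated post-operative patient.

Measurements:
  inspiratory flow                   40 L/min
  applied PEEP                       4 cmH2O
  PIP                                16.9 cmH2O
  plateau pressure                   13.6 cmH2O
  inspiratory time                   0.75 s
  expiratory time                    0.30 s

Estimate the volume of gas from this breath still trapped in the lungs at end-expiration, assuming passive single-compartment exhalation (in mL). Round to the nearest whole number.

156

Flow: 40 L/min ÷ 60 = 0.6667 L/s.
Vt = flow × Ti = 0.6667 L/s × 0.75 s × 1000 mL/L = 500.03 mL.
R = (PIP − Pplat)/V̇ = (16.9 − 13.6) / 0.6667 = 3.3/0.6667 = 4.95 cmH2O·s/L.
C = Vt/(Pplat − PEEP) = 500.03 / (13.6 − 4) = 500.03/9.6 = 52.086 mL/cmH2O.
τ = R × C = 4.95 × 0.05209 L/cmH2O = 0.2578 s.
Fraction remaining = e^(−Te/τ) = e^(−0.30/0.2578) = 0.3123.
Trapped volume = 500.03 × 0.3123 = 156.16 mL.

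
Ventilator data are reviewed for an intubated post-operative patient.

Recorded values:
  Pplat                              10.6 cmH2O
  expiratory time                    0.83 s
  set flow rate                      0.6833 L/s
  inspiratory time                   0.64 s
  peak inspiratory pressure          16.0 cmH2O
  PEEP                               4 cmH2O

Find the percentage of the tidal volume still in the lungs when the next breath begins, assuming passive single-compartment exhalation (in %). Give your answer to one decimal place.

Vt = flow × Ti = 0.6833 L/s × 0.64 s × 1000 mL/L = 437.31 mL.
R = (PIP − Pplat)/V̇ = (16.0 − 10.6) / 0.6833 = 5.4/0.6833 = 7.903 cmH2O·s/L.
C = Vt/(Pplat − PEEP) = 437.31 / (10.6 − 4) = 437.31/6.6 = 66.259 mL/cmH2O.
τ = R × C = 7.903 × 0.06626 L/cmH2O = 0.5237 s.
Fraction remaining at end-expiration = e^(−Te/τ) = e^(−0.83/0.5237) = 0.205 → 20.5%.

20.5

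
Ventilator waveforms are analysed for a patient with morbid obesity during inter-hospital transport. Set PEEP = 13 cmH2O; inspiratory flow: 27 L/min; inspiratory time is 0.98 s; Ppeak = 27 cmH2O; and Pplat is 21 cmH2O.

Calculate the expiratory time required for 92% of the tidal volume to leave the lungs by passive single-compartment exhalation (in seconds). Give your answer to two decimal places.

1.86

Flow: 27 L/min ÷ 60 = 0.45 L/s.
Vt = flow × Ti = 0.45 L/s × 0.98 s × 1000 mL/L = 441.0 mL.
R = (PIP − Pplat)/V̇ = (27 − 21) / 0.45 = 6.0/0.45 = 13.333 cmH2O·s/L.
C = Vt/(Pplat − PEEP) = 441.0 / (21 − 13) = 441.0/8.0 = 55.125 mL/cmH2O.
τ = R × C = 13.333 × 0.05513 L/cmH2O = 0.735 s.
t = −τ·ln(1 − 0.92) = −0.735·ln(0.08) = 1.856 s.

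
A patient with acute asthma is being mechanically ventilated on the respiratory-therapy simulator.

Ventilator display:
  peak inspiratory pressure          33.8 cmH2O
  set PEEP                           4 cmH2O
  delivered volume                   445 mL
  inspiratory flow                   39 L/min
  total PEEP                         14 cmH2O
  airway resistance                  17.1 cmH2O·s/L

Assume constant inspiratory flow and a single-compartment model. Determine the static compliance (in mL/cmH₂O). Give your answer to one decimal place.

Flow: 39 L/min ÷ 60 = 0.65 L/s.
Total PEEP = 14 cmH2O (set 4 + intrinsic 10); this is the baseline alveolar pressure.
Equation of motion (constant flow): PIP = Vt/C + R·V̇ + PEEP.
Vt/C = PIP − R·V̇ − PEEP = 33.8 − 17.1×0.65 − 14 = 33.8 − 11.115 − 14 = 8.685 cmH2O.
C = Vt / 8.685 = 445 / 8.685 = 51.238 mL/cmH2O.

51.2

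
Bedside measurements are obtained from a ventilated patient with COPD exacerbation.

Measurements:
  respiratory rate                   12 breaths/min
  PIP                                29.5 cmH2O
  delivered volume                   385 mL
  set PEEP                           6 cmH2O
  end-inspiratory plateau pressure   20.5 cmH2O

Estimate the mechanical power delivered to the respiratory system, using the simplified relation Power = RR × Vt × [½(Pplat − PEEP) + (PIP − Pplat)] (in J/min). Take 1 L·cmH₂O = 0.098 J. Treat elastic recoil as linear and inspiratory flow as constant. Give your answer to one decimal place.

Per-breath work = Vt × [½(Pplat−PEEP) + (PIP−Pplat)] = 0.385 × [0.5×14.5 + 9.0] = 0.385 × 16.25 = 6.256 L·cmH2O.
Power = 12 × 6.256 = 75.072 L·cmH2O/min.
× 0.098 J/(L·cmH2O) → 7.357 J/min.

7.4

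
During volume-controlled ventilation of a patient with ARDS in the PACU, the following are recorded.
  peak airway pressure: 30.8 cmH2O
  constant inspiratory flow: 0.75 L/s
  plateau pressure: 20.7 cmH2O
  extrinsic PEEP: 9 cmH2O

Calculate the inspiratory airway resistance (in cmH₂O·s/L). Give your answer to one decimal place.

Raw = (PIP − Pplat) / flow = (30.8 − 20.7) / 0.75 = 10.1 / 0.75 = 13.467 cmH2O·s/L.

13.5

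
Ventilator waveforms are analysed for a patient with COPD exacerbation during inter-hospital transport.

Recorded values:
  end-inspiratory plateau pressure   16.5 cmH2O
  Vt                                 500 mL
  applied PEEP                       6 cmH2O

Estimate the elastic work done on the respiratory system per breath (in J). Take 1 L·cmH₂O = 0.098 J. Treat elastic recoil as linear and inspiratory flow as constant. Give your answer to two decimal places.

Elastic work ≈ ½ × (Pplat − PEEP) × Vt = 0.5 × (16.5 − 6) × 0.500 L = 0.5 × 10.5 × 0.500 = 2.625 L·cmH2O.
× 0.098 J/(L·cmH2O) → 0.2573 J.

0.26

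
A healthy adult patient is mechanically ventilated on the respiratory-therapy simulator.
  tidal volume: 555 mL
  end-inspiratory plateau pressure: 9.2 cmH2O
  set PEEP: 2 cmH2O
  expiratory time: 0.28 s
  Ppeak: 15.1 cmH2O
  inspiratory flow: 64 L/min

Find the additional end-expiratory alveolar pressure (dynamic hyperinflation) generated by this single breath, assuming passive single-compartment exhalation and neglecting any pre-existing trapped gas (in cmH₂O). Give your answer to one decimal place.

Flow: 64 L/min ÷ 60 = 1.0667 L/s.
R = (PIP − Pplat)/V̇ = (15.1 − 9.2) / 1.0667 = 5.9/1.0667 = 5.531 cmH2O·s/L.
C = Vt/(Pplat − PEEP) = 555.0 / (9.2 − 2) = 555.0/7.2 = 77.083 mL/cmH2O.
τ = R × C = 5.531 × 0.07708 L/cmH2O = 0.4263 s.
Fraction remaining = e^(−Te/τ) = e^(−0.28/0.4263) = 0.5185; trapped volume = 555.0 × 0.5185 = 287.77 mL.
Additional alveolar pressure from trapping ≈ V_trapped / C = 287.77 / 77.083 = 3.733 cmH2O.

3.7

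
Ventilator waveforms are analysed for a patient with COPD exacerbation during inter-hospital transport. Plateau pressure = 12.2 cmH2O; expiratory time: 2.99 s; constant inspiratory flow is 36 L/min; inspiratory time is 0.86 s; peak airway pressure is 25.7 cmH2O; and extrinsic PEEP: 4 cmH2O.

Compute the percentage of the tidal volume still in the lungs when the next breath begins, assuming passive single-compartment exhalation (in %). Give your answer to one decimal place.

12.1

Flow: 36 L/min ÷ 60 = 0.6 L/s.
Vt = flow × Ti = 0.6 L/s × 0.86 s × 1000 mL/L = 516.0 mL.
R = (PIP − Pplat)/V̇ = (25.7 − 12.2) / 0.6 = 13.5/0.6 = 22.5 cmH2O·s/L.
C = Vt/(Pplat − PEEP) = 516.0 / (12.2 − 4) = 516.0/8.2 = 62.927 mL/cmH2O.
τ = R × C = 22.5 × 0.06293 L/cmH2O = 1.416 s.
Fraction remaining at end-expiration = e^(−Te/τ) = e^(−2.99/1.416) = 0.121 → 12.1%.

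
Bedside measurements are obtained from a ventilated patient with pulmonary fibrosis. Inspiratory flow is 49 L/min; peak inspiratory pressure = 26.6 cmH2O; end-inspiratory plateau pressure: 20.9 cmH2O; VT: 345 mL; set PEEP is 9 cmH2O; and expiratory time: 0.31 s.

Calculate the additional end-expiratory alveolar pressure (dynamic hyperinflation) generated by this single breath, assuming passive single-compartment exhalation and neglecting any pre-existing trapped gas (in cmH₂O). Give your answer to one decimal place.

Flow: 49 L/min ÷ 60 = 0.8167 L/s.
R = (PIP − Pplat)/V̇ = (26.6 − 20.9) / 0.8167 = 5.7/0.8167 = 6.979 cmH2O·s/L.
C = Vt/(Pplat − PEEP) = 345.0 / (20.9 − 9) = 345.0/11.9 = 28.992 mL/cmH2O.
τ = R × C = 6.979 × 0.02899 L/cmH2O = 0.2023 s.
Fraction remaining = e^(−Te/τ) = e^(−0.31/0.2023) = 0.216; trapped volume = 345.0 × 0.216 = 74.52 mL.
Additional alveolar pressure from trapping ≈ V_trapped / C = 74.52 / 28.992 = 2.57 cmH2O.

2.6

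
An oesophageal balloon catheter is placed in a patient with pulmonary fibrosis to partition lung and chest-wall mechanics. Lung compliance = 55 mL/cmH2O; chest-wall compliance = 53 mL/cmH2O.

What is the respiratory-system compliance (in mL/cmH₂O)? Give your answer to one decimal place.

Lung and chest wall are elastances in series: 1/Crs = 1/CL + 1/Ccw.
1/Crs = 1/55 + 1/53 = 0.03705.
Crs = 26.991 mL/cmH2O.

27.0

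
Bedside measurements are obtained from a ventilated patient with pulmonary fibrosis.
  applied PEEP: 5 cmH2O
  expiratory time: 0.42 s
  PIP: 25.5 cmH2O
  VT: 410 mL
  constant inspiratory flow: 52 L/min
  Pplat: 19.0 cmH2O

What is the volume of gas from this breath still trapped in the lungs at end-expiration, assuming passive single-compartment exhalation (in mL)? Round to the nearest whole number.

61

Flow: 52 L/min ÷ 60 = 0.8667 L/s.
R = (PIP − Pplat)/V̇ = (25.5 − 19.0) / 0.8667 = 6.5/0.8667 = 7.5 cmH2O·s/L.
C = Vt/(Pplat − PEEP) = 410.0 / (19.0 − 5) = 410.0/14.0 = 29.286 mL/cmH2O.
τ = R × C = 7.5 × 0.02929 L/cmH2O = 0.2197 s.
Fraction remaining = e^(−Te/τ) = e^(−0.42/0.2197) = 0.1478.
Trapped volume = 410.0 × 0.1478 = 60.598 mL.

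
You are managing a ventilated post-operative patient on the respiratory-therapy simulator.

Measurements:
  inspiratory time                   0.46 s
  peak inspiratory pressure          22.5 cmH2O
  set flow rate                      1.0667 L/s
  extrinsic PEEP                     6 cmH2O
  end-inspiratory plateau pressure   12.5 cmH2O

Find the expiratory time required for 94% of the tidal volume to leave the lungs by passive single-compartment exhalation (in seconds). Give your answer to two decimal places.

1.99

Vt = flow × Ti = 1.0667 L/s × 0.46 s × 1000 mL/L = 490.68 mL.
R = (PIP − Pplat)/V̇ = (22.5 − 12.5) / 1.0667 = 10.0/1.0667 = 9.375 cmH2O·s/L.
C = Vt/(Pplat − PEEP) = 490.68 / (12.5 − 6) = 490.68/6.5 = 75.489 mL/cmH2O.
τ = R × C = 9.375 × 0.07549 L/cmH2O = 0.7077 s.
t = −τ·ln(1 − 0.94) = −0.7077·ln(0.06) = 1.991 s.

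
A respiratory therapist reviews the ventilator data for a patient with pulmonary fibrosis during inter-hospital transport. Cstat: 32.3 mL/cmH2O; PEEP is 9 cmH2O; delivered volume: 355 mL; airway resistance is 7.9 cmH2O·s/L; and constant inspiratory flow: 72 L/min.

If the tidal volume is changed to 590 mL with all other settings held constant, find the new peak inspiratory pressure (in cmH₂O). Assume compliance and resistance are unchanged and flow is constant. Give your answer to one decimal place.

Flow: 72 L/min ÷ 60 = 1.2 L/s.
PIP = Vt/C + R·V̇ + PEEP (constant-flow equation of motion).
Only the elastic term changes: ΔPIP = ΔVt / C = (590 − 355) / 32.3 = 7.276 cmH2O.
Original PIP = 355/32.3 + 7.9×1.2 + 9 = 29.471 cmH2O; new PIP = 29.471 + (7.276) = 36.747 cmH2O.

36.7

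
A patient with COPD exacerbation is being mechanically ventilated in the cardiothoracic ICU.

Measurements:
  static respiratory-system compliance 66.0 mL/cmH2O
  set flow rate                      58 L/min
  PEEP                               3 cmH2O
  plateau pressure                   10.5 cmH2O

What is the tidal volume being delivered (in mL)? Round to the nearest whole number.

495

Vt = Cstat × (Pplat − PEEP) = 66.0 × (10.5 − 3) = 66.0 × 7.5 = 495.0 mL.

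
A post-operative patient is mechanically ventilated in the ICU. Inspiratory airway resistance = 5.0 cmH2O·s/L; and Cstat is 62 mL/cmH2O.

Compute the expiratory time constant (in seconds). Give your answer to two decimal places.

0.31

τ = R × C = 5.0 × 62 mL/cmH2O = 5.0 × 0.062 L/cmH2O = 0.31 s.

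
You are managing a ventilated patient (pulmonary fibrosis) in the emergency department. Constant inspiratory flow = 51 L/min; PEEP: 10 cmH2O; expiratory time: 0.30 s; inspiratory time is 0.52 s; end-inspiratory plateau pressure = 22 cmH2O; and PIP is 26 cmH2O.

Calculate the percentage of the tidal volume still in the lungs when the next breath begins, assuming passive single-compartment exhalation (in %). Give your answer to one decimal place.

17.7

Flow: 51 L/min ÷ 60 = 0.85 L/s.
Vt = flow × Ti = 0.85 L/s × 0.52 s × 1000 mL/L = 442.0 mL.
R = (PIP − Pplat)/V̇ = (26 − 22) / 0.85 = 4.0/0.85 = 4.706 cmH2O·s/L.
C = Vt/(Pplat − PEEP) = 442.0 / (22 − 10) = 442.0/12.0 = 36.833 mL/cmH2O.
τ = R × C = 4.706 × 0.03683 L/cmH2O = 0.1733 s.
Fraction remaining at end-expiration = e^(−Te/τ) = e^(−0.30/0.1733) = 0.1771 → 17.71%.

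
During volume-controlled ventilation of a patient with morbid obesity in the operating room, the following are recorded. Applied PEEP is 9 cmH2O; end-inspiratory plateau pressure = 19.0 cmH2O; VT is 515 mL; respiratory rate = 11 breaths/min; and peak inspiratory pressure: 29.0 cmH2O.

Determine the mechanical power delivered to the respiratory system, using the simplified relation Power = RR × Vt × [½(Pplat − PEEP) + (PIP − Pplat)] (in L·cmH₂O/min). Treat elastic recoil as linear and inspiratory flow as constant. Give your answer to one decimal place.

Per-breath work = Vt × [½(Pplat−PEEP) + (PIP−Pplat)] = 0.515 × [0.5×10.0 + 10.0] = 0.515 × 15.0 = 7.725 L·cmH2O.
Power = 11 × 7.725 = 84.975 L·cmH2O/min.

85.0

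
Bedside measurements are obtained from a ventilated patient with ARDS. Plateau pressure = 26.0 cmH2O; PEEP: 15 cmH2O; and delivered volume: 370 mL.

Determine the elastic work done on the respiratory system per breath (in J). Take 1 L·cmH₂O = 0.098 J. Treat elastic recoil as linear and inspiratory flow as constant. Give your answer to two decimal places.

0.20

Elastic work ≈ ½ × (Pplat − PEEP) × Vt = 0.5 × (26.0 − 15) × 0.370 L = 0.5 × 11.0 × 0.370 = 2.035 L·cmH2O.
× 0.098 J/(L·cmH2O) → 0.1994 J.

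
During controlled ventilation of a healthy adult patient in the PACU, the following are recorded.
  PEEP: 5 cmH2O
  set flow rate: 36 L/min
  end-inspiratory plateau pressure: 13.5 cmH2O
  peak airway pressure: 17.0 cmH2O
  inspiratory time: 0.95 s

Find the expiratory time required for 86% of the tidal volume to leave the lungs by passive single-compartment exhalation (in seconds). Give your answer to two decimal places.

Flow: 36 L/min ÷ 60 = 0.6 L/s.
Vt = flow × Ti = 0.6 L/s × 0.95 s × 1000 mL/L = 570.0 mL.
R = (PIP − Pplat)/V̇ = (17.0 − 13.5) / 0.6 = 3.5/0.6 = 5.833 cmH2O·s/L.
C = Vt/(Pplat − PEEP) = 570.0 / (13.5 − 5) = 570.0/8.5 = 67.059 mL/cmH2O.
τ = R × C = 5.833 × 0.06706 L/cmH2O = 0.3912 s.
t = −τ·ln(1 − 0.86) = −0.3912·ln(0.14) = 0.7691 s.

0.77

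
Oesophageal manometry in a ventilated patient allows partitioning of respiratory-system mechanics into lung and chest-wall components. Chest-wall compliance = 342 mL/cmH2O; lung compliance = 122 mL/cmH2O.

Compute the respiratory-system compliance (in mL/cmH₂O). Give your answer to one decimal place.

89.9

Lung and chest wall are elastances in series: 1/Crs = 1/CL + 1/Ccw.
1/Crs = 1/122 + 1/342 = 0.01112.
Crs = 89.928 mL/cmH2O.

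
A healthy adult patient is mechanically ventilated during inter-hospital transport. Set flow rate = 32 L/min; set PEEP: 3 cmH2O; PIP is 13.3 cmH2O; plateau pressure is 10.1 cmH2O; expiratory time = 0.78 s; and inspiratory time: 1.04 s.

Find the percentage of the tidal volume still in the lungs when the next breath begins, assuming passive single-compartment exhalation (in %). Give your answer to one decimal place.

Flow: 32 L/min ÷ 60 = 0.5333 L/s.
Vt = flow × Ti = 0.5333 L/s × 1.04 s × 1000 mL/L = 554.63 mL.
R = (PIP − Pplat)/V̇ = (13.3 − 10.1) / 0.5333 = 3.2/0.5333 = 6.0 cmH2O·s/L.
C = Vt/(Pplat − PEEP) = 554.63 / (10.1 − 3) = 554.63/7.1 = 78.117 mL/cmH2O.
τ = R × C = 6.0 × 0.07812 L/cmH2O = 0.4687 s.
Fraction remaining at end-expiration = e^(−Te/τ) = e^(−0.78/0.4687) = 0.1893 → 18.93%.

18.9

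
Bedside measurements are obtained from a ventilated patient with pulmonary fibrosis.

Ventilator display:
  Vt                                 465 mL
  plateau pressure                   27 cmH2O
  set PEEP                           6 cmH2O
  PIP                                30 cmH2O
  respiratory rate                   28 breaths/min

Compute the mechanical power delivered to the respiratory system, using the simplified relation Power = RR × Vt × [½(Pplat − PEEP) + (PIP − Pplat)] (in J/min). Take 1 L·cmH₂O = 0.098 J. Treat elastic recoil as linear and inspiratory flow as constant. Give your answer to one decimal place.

17.2

Per-breath work = Vt × [½(Pplat−PEEP) + (PIP−Pplat)] = 0.465 × [0.5×21.0 + 3.0] = 0.465 × 13.5 = 6.278 L·cmH2O.
Power = 28 × 6.278 = 175.78 L·cmH2O/min.
× 0.098 J/(L·cmH2O) → 17.226 J/min.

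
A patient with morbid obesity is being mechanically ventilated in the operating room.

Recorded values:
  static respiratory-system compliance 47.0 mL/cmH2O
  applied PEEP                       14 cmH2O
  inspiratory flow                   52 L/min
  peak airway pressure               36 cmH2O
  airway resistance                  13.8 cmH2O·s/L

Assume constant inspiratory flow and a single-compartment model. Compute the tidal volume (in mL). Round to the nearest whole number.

Flow: 52 L/min ÷ 60 = 0.8667 L/s.
Equation of motion (constant flow): PIP = Vt/C + R·V̇ + PEEP.
Vt/C = PIP − R·V̇ − PEEP = 36 − 11.96 − 14 = 10.04 cmH2O.
Vt = C × 10.04 = 47.0 × 10.04 = 471.88 mL.

472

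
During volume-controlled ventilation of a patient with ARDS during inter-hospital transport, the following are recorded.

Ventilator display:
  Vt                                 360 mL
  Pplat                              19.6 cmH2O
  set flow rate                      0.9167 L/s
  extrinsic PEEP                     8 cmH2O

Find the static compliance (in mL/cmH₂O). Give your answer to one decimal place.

31.0

Cstat = Vt / (Pplat − PEEP) = 360 / (19.6 − 8) = 360 / 11.6 = 31.034 mL/cmH2O.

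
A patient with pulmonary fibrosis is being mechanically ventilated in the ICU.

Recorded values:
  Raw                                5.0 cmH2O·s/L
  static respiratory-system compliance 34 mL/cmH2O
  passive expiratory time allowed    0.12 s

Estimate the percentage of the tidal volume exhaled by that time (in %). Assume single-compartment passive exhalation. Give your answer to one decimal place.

50.6

τ = R × C = 5.0 × 34 mL/cmH2O = 5.0 × 0.034 L/cmH2O = 0.17 s.
Passive exhalation: V(t)/V₀ = e^(−t/τ) = e^(−0.12/0.17) = 0.4937.
Fraction exhaled = 1 − 0.4937 = 0.5063 → 50.63%.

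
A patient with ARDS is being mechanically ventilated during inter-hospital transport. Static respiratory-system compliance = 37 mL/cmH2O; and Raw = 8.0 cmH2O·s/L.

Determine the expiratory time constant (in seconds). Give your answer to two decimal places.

τ = R × C = 8.0 × 37 mL/cmH2O = 8.0 × 0.037 L/cmH2O = 0.296 s.

0.30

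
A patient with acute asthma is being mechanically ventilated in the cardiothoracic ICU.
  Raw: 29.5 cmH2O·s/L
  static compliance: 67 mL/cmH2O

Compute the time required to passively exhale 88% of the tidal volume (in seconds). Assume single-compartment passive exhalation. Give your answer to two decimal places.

τ = R × C = 29.5 × 67 mL/cmH2O = 29.5 × 0.067 L/cmH2O = 1.977 s.
Exhaled fraction f = 1 − e^(−t/τ) → t = −τ·ln(1 − f) = −1.977·ln(0.12) = 4.192 s.

4.19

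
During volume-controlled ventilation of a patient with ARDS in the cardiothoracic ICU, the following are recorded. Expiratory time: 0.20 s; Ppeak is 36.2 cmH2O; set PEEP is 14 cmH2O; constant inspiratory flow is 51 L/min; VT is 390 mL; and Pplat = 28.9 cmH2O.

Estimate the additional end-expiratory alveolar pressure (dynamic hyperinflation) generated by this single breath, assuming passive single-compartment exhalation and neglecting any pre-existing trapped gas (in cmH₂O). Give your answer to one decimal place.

Flow: 51 L/min ÷ 60 = 0.85 L/s.
R = (PIP − Pplat)/V̇ = (36.2 − 28.9) / 0.85 = 7.3/0.85 = 8.588 cmH2O·s/L.
C = Vt/(Pplat − PEEP) = 390.0 / (28.9 − 14) = 390.0/14.9 = 26.174 mL/cmH2O.
τ = R × C = 8.588 × 0.02617 L/cmH2O = 0.2247 s.
Fraction remaining = e^(−Te/τ) = e^(−0.20/0.2247) = 0.4106; trapped volume = 390.0 × 0.4106 = 160.13 mL.
Additional alveolar pressure from trapping ≈ V_trapped / C = 160.13 / 26.174 = 6.118 cmH2O.

6.1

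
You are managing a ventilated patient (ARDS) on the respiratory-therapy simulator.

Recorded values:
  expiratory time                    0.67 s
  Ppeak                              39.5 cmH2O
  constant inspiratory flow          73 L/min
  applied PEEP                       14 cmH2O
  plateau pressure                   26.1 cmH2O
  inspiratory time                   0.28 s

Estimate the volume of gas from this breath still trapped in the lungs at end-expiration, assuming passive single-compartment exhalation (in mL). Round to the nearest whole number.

Flow: 73 L/min ÷ 60 = 1.2167 L/s.
Vt = flow × Ti = 1.2167 L/s × 0.28 s × 1000 mL/L = 340.68 mL.
R = (PIP − Pplat)/V̇ = (39.5 − 26.1) / 1.2167 = 13.4/1.2167 = 11.013 cmH2O·s/L.
C = Vt/(Pplat − PEEP) = 340.68 / (26.1 − 14) = 340.68/12.1 = 28.155 mL/cmH2O.
τ = R × C = 11.013 × 0.02816 L/cmH2O = 0.3101 s.
Fraction remaining = e^(−Te/τ) = e^(−0.67/0.3101) = 0.1153.
Trapped volume = 340.68 × 0.1153 = 39.28 mL.

39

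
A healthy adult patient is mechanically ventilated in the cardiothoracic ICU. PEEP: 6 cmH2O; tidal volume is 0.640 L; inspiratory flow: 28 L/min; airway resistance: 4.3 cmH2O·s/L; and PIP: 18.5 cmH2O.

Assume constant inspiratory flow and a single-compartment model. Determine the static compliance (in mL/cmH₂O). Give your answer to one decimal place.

61.0

Flow: 28 L/min ÷ 60 = 0.4667 L/s.
Equation of motion (constant flow): PIP = Vt/C + R·V̇ + PEEP.
Vt/C = PIP − R·V̇ − PEEP = 18.5 − 4.3×0.4667 − 6 = 18.5 − 2.007 − 6 = 10.493 cmH2O.
C = Vt / 10.493 = 640 / 10.493 = 60.993 mL/cmH2O.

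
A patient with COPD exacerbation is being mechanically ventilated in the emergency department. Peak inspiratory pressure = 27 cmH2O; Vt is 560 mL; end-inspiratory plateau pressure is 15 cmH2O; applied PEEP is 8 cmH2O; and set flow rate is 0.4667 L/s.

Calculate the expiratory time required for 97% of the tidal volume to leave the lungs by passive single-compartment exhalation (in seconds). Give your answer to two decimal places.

R = (PIP − Pplat)/V̇ = (27 − 15) / 0.4667 = 12.0/0.4667 = 25.712 cmH2O·s/L.
C = Vt/(Pplat − PEEP) = 560.0 / (15 − 8) = 560.0/7.0 = 80.0 mL/cmH2O.
τ = R × C = 25.712 × 0.08 L/cmH2O = 2.057 s.
t = −τ·ln(1 − 0.97) = −2.057·ln(0.03) = 7.213 s.

7.21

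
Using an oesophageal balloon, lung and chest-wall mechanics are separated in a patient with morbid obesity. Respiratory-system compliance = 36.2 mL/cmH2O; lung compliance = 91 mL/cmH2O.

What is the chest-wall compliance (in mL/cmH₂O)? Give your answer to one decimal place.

1/Ccw = 1/Crs − 1/CL.
1/Ccw = 1/36.2 − 1/91 = 0.01664.
Ccw = 60.096 mL/cmH2O.

60.1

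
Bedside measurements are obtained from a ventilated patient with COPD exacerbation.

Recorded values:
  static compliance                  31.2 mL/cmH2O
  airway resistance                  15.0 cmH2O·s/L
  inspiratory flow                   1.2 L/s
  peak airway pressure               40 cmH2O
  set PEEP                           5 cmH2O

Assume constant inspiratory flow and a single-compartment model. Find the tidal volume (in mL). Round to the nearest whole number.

530

Equation of motion (constant flow): PIP = Vt/C + R·V̇ + PEEP.
Vt/C = PIP − R·V̇ − PEEP = 40 − 18.0 − 5 = 17.0 cmH2O.
Vt = C × 17.0 = 31.2 × 17.0 = 530.4 mL.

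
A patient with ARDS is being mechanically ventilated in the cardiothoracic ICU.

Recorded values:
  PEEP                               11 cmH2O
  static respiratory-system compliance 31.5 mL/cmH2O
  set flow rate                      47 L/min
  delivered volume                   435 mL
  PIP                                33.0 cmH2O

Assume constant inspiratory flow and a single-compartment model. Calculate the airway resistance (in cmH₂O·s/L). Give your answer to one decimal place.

Flow: 47 L/min ÷ 60 = 0.7833 L/s.
Equation of motion (constant flow): PIP = Vt/C + R·V̇ + PEEP.
R·V̇ = PIP − Vt/C − PEEP = 33.0 − 435/31.5 − 11 = 33.0 − 13.81 − 11 = 8.19 cmH2O.
R = 8.19 / 0.7833 = 10.456 cmH2O·s/L.

10.5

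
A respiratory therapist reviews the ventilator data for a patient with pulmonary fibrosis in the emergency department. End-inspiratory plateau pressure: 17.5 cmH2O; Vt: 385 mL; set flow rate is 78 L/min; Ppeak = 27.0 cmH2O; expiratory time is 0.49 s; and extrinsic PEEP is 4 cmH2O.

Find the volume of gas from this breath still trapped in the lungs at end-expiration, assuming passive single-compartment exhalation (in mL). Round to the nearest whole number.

Flow: 78 L/min ÷ 60 = 1.3 L/s.
R = (PIP − Pplat)/V̇ = (27.0 − 17.5) / 1.3 = 9.5/1.3 = 7.308 cmH2O·s/L.
C = Vt/(Pplat − PEEP) = 385.0 / (17.5 − 4) = 385.0/13.5 = 28.519 mL/cmH2O.
τ = R × C = 7.308 × 0.02852 L/cmH2O = 0.2084 s.
Fraction remaining = e^(−Te/τ) = e^(−0.49/0.2084) = 0.09525.
Trapped volume = 385.0 × 0.09525 = 36.671 mL.

37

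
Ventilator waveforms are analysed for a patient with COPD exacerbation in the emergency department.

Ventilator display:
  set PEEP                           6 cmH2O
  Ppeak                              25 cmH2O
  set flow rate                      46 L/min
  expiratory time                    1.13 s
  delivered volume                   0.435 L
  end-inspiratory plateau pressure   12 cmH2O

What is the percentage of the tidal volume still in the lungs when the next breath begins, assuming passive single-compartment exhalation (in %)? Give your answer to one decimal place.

Flow: 46 L/min ÷ 60 = 0.7667 L/s.
R = (PIP − Pplat)/V̇ = (25 − 12) / 0.7667 = 13.0/0.7667 = 16.956 cmH2O·s/L.
C = Vt/(Pplat − PEEP) = 435.0 / (12 − 6) = 435.0/6.0 = 72.5 mL/cmH2O.
τ = R × C = 16.956 × 0.0725 L/cmH2O = 1.229 s.
Fraction remaining at end-expiration = e^(−Te/τ) = e^(−1.13/1.229) = 0.3987 → 39.87%.

39.9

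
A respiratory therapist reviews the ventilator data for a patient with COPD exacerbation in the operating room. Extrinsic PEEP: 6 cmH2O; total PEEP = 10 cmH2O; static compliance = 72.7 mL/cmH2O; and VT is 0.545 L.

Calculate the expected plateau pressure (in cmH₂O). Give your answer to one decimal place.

End-expiratory occlusion gives total PEEP = 10 cmH2O (intrinsic PEEP = 10 − 6 = 4). Use total PEEP for the elastic gradient.
Pplat = PEEPtotal + Vt / Cstat = 10 + 545 / 72.7 = 10 + 7.497 = 17.497 cmH2O.

17.5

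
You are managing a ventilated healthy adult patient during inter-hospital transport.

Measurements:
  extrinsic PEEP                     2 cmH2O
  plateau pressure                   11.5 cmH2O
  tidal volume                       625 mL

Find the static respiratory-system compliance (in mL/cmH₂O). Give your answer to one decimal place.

Cstat = Vt / (Pplat − PEEP) = 625 / (11.5 − 2) = 625 / 9.5 = 65.789 mL/cmH2O.

65.8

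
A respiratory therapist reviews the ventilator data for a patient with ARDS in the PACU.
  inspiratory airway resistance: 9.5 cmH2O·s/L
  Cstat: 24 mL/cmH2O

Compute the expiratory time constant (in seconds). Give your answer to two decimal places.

τ = R × C = 9.5 × 24 mL/cmH2O = 9.5 × 0.024 L/cmH2O = 0.228 s.

0.23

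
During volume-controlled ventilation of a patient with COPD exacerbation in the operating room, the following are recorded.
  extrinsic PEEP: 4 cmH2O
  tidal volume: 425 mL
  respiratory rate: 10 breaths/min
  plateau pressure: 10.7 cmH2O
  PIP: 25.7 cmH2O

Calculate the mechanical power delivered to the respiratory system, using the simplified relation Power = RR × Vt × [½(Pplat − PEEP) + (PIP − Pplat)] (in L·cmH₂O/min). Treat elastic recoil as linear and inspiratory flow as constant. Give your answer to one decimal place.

Per-breath work = Vt × [½(Pplat−PEEP) + (PIP−Pplat)] = 0.425 × [0.5×6.7 + 15.0] = 0.425 × 18.35 = 7.799 L·cmH2O.
Power = 10 × 7.799 = 77.99 L·cmH2O/min.

78.0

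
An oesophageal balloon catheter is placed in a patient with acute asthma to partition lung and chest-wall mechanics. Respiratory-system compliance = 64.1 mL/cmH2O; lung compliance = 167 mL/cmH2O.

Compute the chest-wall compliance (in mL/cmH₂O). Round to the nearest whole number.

1/Ccw = 1/Crs − 1/CL.
1/Ccw = 1/64.1 − 1/167 = 0.009613.
Ccw = 104.03 mL/cmH2O.

104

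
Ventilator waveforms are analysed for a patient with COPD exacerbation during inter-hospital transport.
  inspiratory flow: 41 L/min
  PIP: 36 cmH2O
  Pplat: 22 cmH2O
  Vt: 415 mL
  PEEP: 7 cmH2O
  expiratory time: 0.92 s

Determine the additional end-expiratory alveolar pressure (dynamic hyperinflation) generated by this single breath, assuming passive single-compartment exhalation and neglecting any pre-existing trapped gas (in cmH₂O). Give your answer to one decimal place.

3.0

Flow: 41 L/min ÷ 60 = 0.6833 L/s.
R = (PIP − Pplat)/V̇ = (36 − 22) / 0.6833 = 14.0/0.6833 = 20.489 cmH2O·s/L.
C = Vt/(Pplat − PEEP) = 415.0 / (22 − 7) = 415.0/15.0 = 27.667 mL/cmH2O.
τ = R × C = 20.489 × 0.02767 L/cmH2O = 0.5669 s.
Fraction remaining = e^(−Te/τ) = e^(−0.92/0.5669) = 0.1973; trapped volume = 415.0 × 0.1973 = 81.88 mL.
Additional alveolar pressure from trapping ≈ V_trapped / C = 81.88 / 27.667 = 2.959 cmH2O.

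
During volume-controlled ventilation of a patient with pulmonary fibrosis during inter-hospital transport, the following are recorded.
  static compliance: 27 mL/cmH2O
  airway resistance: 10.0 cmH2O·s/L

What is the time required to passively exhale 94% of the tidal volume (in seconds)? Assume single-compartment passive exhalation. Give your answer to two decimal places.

0.76

τ = R × C = 10.0 × 27 mL/cmH2O = 10.0 × 0.027 L/cmH2O = 0.27 s.
Exhaled fraction f = 1 − e^(−t/τ) → t = −τ·ln(1 − f) = −0.27·ln(0.06) = 0.7596 s.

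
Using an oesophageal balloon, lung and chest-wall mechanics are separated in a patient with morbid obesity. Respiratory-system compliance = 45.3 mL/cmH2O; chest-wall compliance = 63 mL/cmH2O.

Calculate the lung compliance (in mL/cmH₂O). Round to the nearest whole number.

1/CL = 1/Crs − 1/Ccw.
1/CL = 1/45.3 − 1/63 = 0.006202.
CL = 161.24 mL/cmH2O.

161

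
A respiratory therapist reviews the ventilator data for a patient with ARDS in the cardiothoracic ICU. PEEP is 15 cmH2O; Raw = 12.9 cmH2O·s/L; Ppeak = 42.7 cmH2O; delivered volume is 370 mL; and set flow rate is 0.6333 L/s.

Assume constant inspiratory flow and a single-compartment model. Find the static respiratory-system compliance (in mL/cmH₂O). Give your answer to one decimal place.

18.9

Equation of motion (constant flow): PIP = Vt/C + R·V̇ + PEEP.
Vt/C = PIP − R·V̇ − PEEP = 42.7 − 12.9×0.6333 − 15 = 42.7 − 8.17 − 15 = 19.53 cmH2O.
C = Vt / 19.53 = 370 / 19.53 = 18.945 mL/cmH2O.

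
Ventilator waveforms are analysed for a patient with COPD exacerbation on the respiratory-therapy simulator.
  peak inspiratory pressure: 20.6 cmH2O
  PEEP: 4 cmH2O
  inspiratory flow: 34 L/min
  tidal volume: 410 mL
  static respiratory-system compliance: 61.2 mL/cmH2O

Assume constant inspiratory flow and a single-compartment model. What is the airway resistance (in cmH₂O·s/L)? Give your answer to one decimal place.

17.5

Flow: 34 L/min ÷ 60 = 0.5667 L/s.
Equation of motion (constant flow): PIP = Vt/C + R·V̇ + PEEP.
R·V̇ = PIP − Vt/C − PEEP = 20.6 − 410/61.2 − 4 = 20.6 − 6.699 − 4 = 9.901 cmH2O.
R = 9.901 / 0.5667 = 17.471 cmH2O·s/L.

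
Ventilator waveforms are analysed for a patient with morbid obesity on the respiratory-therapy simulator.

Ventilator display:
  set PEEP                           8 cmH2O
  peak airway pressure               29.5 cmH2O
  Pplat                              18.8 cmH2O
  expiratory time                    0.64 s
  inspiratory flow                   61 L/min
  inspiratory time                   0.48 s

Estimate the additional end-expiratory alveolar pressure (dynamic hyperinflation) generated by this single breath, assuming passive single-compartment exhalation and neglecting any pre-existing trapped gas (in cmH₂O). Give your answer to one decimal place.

2.8

Flow: 61 L/min ÷ 60 = 1.0167 L/s.
Vt = flow × Ti = 1.0167 L/s × 0.48 s × 1000 mL/L = 488.02 mL.
R = (PIP − Pplat)/V̇ = (29.5 − 18.8) / 1.0167 = 10.7/1.0167 = 10.524 cmH2O·s/L.
C = Vt/(Pplat − PEEP) = 488.02 / (18.8 − 8) = 488.02/10.8 = 45.187 mL/cmH2O.
τ = R × C = 10.524 × 0.04519 L/cmH2O = 0.4756 s.
Fraction remaining = e^(−Te/τ) = e^(−0.64/0.4756) = 0.2604; trapped volume = 488.02 × 0.2604 = 127.08 mL.
Additional alveolar pressure from trapping ≈ V_trapped / C = 127.08 / 45.187 = 2.812 cmH2O.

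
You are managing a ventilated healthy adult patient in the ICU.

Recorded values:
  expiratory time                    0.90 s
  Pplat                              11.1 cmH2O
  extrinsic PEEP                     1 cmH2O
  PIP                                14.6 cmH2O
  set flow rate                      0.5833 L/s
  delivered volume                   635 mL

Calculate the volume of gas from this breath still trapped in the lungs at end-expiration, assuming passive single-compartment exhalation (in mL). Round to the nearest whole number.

R = (PIP − Pplat)/V̇ = (14.6 − 11.1) / 0.5833 = 3.5/0.5833 = 6.0 cmH2O·s/L.
C = Vt/(Pplat − PEEP) = 635.0 / (11.1 − 1) = 635.0/10.1 = 62.871 mL/cmH2O.
τ = R × C = 6.0 × 0.06287 L/cmH2O = 0.3772 s.
Fraction remaining = e^(−Te/τ) = e^(−0.90/0.3772) = 0.092.
Trapped volume = 635.0 × 0.092 = 58.42 mL.

58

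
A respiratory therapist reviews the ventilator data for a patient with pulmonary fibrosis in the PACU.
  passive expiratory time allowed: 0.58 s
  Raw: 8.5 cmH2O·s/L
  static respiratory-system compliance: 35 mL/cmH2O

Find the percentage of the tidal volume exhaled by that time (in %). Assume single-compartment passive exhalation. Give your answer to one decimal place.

85.8

τ = R × C = 8.5 × 35 mL/cmH2O = 8.5 × 0.035 L/cmH2O = 0.2975 s.
Passive exhalation: V(t)/V₀ = e^(−t/τ) = e^(−0.58/0.2975) = 0.1423.
Fraction exhaled = 1 − 0.1423 = 0.8577 → 85.77%.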